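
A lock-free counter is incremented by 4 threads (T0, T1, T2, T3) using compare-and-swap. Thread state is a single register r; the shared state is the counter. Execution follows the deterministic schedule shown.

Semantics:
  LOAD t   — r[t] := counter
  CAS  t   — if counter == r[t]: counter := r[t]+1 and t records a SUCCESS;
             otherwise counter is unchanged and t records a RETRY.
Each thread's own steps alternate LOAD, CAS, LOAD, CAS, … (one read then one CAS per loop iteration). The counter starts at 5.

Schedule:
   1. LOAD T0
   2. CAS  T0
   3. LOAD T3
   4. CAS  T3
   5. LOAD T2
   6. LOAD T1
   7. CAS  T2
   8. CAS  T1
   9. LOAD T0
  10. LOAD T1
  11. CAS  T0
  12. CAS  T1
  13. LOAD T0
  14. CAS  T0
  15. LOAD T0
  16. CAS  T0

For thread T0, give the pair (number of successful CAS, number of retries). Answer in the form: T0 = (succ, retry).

[1] T0.load  rd  (counter 5, T0.r 5)
[2] T0.cas  hit  (counter 6, T0.r 5)
[3] T3.load  rd  (counter 6, T3.r 6)
[4] T3.cas  hit  (counter 7, T3.r 6)
[5] T2.load  rd  (counter 7, T2.r 7)
[6] T1.load  rd  (counter 7, T1.r 7)
[7] T2.cas  hit  (counter 8, T2.r 7)
[8] T1.cas  miss  (counter 8, T1.r 7)
[9] T0.load  rd  (counter 8, T0.r 8)
[10] T1.load  rd  (counter 8, T1.r 8)
[11] T0.cas  hit  (counter 9, T0.r 8)
[12] T1.cas  miss  (counter 9, T1.r 8)
[13] T0.load  rd  (counter 9, T0.r 9)
[14] T0.cas  hit  (counter 10, T0.r 9)
[15] T0.load  rd  (counter 10, T0.r 10)
[16] T0.cas  hit  (counter 11, T0.r 10)

T0 = (4, 0)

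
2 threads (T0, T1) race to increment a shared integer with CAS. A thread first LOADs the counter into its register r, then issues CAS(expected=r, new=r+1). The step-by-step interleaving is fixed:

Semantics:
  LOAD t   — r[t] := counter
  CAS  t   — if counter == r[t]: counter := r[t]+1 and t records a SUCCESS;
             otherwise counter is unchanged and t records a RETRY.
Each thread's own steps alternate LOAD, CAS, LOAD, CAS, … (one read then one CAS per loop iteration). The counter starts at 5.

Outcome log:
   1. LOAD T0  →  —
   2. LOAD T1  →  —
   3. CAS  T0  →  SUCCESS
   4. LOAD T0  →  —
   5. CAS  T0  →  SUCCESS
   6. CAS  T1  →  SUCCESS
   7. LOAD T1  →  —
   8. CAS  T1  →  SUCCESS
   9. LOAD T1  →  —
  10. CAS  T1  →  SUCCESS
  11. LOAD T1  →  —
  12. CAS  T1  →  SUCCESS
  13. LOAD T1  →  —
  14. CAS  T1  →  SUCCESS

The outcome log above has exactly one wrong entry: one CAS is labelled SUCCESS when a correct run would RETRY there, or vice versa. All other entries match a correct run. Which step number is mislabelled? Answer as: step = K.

Correct run:
T0 LOAD — after: cnt=5, r=5 — load
T1 LOAD — after: cnt=5, r=5 — load
T0 CAS — after: cnt=6, r=5 — ok
T0 LOAD — after: cnt=6, r=6 — load
T0 CAS — after: cnt=7, r=6 — ok
T1 CAS — after: cnt=7, r=5 — retry
T1 LOAD — after: cnt=7, r=7 — load
T1 CAS — after: cnt=8, r=7 — ok
T1 LOAD — after: cnt=8, r=8 — load
T1 CAS — after: cnt=9, r=8 — ok
T1 LOAD — after: cnt=9, r=9 — load
T1 CAS — after: cnt=10, r=9 — ok
T1 LOAD — after: cnt=10, r=10 — load
T1 CAS — after: cnt=11, r=10 — ok
Flip is step 6.

step = 6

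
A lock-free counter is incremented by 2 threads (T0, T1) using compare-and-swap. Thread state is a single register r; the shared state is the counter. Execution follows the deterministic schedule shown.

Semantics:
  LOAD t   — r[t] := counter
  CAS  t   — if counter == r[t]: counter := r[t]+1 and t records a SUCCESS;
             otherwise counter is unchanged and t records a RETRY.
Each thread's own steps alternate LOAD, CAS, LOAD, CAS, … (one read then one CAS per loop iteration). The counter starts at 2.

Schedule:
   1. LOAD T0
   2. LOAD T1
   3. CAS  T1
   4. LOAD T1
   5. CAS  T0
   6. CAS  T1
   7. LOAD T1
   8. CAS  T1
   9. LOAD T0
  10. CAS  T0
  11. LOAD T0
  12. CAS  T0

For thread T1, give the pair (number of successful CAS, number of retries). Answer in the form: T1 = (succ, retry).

T1 = (3, 0)

1. LOAD T0 → mem=2 r[T0]=2 [LOAD]
2. LOAD T1 → mem=2 r[T1]=2 [LOAD]
3. CAS T1 → mem=3 r[T1]=2 [OK]
4. LOAD T1 → mem=3 r[T1]=3 [LOAD]
5. CAS T0 → mem=3 r[T0]=2 [RETRY]
6. CAS T1 → mem=4 r[T1]=3 [OK]
7. LOAD T1 → mem=4 r[T1]=4 [LOAD]
8. CAS T1 → mem=5 r[T1]=4 [OK]
9. LOAD T0 → mem=5 r[T0]=5 [LOAD]
10. CAS T0 → mem=6 r[T0]=5 [OK]
11. LOAD T0 → mem=6 r[T0]=6 [LOAD]
12. CAS T0 → mem=7 r[T0]=6 [OK]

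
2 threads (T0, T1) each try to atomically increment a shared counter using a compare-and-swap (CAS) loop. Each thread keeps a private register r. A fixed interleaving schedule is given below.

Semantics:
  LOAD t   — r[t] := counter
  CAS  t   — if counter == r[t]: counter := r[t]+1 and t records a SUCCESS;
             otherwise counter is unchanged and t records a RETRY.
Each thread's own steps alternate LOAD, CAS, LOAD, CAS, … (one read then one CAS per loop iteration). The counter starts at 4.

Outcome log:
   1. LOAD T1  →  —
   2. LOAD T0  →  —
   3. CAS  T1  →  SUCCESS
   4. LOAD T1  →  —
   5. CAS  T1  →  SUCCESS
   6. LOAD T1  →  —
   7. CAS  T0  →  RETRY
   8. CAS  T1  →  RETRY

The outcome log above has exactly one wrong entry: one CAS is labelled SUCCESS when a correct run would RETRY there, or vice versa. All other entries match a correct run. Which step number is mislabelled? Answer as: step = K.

Reference trace:
#1 T1 reads 4
#2 T0 reads 4
#3 T1 CAS(4→5) writes; counter now 5
#4 T1 reads 5
#5 T1 CAS(5→6) writes; counter now 6
#6 T1 reads 6
#7 T0 CAS(4→5) fails; counter now 6
#8 T1 CAS(6→7) writes; counter now 7
Log disagrees first at step 8.

step = 8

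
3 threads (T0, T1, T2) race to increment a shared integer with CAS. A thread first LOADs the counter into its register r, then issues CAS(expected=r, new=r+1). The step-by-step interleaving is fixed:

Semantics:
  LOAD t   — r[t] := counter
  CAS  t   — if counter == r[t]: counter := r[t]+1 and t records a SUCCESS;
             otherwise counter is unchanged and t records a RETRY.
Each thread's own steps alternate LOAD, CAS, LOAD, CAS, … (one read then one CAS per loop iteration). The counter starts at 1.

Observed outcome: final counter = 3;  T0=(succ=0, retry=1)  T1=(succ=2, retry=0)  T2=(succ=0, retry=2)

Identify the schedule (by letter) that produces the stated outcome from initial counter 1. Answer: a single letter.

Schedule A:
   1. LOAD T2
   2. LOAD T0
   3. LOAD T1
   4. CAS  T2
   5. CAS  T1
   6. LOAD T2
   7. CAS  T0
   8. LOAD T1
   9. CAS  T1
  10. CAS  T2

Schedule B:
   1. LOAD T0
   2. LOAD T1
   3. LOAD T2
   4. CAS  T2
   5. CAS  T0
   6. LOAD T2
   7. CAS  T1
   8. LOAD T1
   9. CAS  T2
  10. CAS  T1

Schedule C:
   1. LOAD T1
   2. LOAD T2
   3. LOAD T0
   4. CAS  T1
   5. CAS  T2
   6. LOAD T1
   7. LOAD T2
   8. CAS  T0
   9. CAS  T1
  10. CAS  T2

Run C:
#1 T1 reads 1
#2 T2 reads 1
#3 T0 reads 1
#4 T1 CAS(1→2) writes; counter now 2
#5 T2 CAS(1→2) fails; counter now 2
#6 T1 reads 2
#7 T2 reads 2
#8 T0 CAS(1→2) fails; counter now 2
#9 T1 CAS(2→3) writes; counter now 3
#10 T2 CAS(2→3) fails; counter now 3

C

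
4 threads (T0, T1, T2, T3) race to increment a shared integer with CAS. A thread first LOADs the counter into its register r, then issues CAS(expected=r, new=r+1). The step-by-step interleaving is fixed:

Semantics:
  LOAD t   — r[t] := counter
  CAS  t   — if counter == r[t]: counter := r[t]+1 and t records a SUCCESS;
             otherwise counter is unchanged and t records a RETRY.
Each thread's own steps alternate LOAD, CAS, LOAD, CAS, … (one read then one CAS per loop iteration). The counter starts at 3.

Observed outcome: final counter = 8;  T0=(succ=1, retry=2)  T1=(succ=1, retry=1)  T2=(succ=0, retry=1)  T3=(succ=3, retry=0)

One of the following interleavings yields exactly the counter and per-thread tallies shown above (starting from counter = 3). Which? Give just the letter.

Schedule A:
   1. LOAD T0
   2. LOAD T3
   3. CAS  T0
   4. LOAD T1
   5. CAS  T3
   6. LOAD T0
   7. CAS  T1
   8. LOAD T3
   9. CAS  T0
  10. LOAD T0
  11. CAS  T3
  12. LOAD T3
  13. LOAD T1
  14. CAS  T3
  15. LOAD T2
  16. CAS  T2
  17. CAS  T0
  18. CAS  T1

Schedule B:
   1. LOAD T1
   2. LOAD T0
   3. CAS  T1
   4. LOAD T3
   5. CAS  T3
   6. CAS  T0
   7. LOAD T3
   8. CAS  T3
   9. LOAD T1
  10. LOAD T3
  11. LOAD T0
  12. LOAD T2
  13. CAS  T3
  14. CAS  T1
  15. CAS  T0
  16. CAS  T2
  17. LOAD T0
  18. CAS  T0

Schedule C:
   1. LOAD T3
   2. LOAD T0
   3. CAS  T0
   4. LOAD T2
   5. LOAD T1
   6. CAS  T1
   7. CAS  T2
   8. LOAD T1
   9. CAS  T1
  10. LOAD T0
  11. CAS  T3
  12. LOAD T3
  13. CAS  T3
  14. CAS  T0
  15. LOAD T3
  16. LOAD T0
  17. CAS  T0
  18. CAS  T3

Tracing schedule B:
T1 LOAD — after: cnt=3, r=3 — load
T0 LOAD — after: cnt=3, r=3 — load
T1 CAS — after: cnt=4, r=3 — ok
T3 LOAD — after: cnt=4, r=4 — load
T3 CAS — after: cnt=5, r=4 — ok
T0 CAS — after: cnt=5, r=3 — retry
T3 LOAD — after: cnt=5, r=5 — load
T3 CAS — after: cnt=6, r=5 — ok
T1 LOAD — after: cnt=6, r=6 — load
T3 LOAD — after: cnt=6, r=6 — load
T0 LOAD — after: cnt=6, r=6 — load
T2 LOAD — after: cnt=6, r=6 — load
T3 CAS — after: cnt=7, r=6 — ok
T1 CAS — after: cnt=7, r=6 — retry
T0 CAS — after: cnt=7, r=6 — retry
T2 CAS — after: cnt=7, r=6 — retry
T0 LOAD — after: cnt=7, r=7 — load
T0 CAS — after: cnt=8, r=7 — ok

B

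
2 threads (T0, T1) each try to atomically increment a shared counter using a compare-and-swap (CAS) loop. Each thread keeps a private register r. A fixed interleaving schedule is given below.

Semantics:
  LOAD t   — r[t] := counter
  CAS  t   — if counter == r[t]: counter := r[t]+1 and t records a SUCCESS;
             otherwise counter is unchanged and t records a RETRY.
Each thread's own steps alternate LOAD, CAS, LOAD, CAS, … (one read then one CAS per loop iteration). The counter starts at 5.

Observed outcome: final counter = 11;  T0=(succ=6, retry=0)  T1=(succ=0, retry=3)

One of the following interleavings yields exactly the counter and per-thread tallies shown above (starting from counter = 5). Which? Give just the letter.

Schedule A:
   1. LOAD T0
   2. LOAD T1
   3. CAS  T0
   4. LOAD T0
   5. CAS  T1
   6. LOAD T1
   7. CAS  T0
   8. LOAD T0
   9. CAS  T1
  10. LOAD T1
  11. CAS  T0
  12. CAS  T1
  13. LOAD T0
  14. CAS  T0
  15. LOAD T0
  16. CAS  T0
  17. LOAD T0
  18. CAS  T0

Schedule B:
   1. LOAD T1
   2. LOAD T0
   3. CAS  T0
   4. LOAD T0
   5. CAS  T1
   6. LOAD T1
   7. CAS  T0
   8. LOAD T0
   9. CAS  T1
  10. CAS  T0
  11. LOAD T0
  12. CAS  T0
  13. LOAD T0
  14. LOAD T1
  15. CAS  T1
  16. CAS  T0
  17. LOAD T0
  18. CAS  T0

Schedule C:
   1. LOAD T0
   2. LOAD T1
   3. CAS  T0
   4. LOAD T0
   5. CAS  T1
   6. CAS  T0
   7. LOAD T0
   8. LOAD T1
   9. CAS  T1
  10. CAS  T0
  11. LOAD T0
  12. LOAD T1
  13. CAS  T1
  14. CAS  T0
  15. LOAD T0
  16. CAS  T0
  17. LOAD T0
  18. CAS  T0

Simulating candidate A:
#1 T0 reads 5
#2 T1 reads 5
#3 T0 CAS(5→6) writes; counter now 6
#4 T0 reads 6
#5 T1 CAS(5→6) fails; counter now 6
#6 T1 reads 6
#7 T0 CAS(6→7) writes; counter now 7
#8 T0 reads 7
#9 T1 CAS(6→7) fails; counter now 7
#10 T1 reads 7
#11 T0 CAS(7→8) writes; counter now 8
#12 T1 CAS(7→8) fails; counter now 8
#13 T0 reads 8
#14 T0 CAS(8→9) writes; counter now 9
#15 T0 reads 9
#16 T0 CAS(9→10) writes; counter now 10
#17 T0 reads 10
#18 T0 CAS(10→11) writes; counter now 11

A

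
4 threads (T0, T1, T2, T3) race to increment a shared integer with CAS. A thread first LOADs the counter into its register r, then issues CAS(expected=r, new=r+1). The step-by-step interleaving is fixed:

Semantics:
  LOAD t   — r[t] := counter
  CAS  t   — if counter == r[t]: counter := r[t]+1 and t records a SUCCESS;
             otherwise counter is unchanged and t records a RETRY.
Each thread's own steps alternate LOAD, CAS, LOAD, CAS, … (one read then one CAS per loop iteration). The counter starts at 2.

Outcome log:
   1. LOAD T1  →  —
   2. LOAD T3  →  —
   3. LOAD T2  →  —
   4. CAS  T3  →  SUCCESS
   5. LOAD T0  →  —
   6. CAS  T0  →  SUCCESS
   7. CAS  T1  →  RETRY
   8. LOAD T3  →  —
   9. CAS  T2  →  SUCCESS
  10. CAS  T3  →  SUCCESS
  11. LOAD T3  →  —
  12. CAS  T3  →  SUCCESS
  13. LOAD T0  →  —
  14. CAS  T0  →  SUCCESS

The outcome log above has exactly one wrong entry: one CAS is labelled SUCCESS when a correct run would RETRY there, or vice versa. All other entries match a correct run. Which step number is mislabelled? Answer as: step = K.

step = 9

Reference trace:
   1) LOAD T1:  M=2  r_T1=2
   2) LOAD T3:  M=2  r_T3=2
   3) LOAD T2:  M=2  r_T2=2
   4) CAS  T3:  M=3  r_T3=2 ✓
   5) LOAD T0:  M=3  r_T0=3
   6) CAS  T0:  M=4  r_T0=3 ✓
   7) CAS  T1:  M=4  r_T1=2 ✗
   8) LOAD T3:  M=4  r_T3=4
   9) CAS  T2:  M=4  r_T2=2 ✗
  10) CAS  T3:  M=5  r_T3=4 ✓
  11) LOAD T3:  M=5  r_T3=5
  12) CAS  T3:  M=6  r_T3=5 ✓
  13) LOAD T0:  M=6  r_T0=6
  14) CAS  T0:  M=7  r_T0=6 ✓
Log disagrees first at step 9.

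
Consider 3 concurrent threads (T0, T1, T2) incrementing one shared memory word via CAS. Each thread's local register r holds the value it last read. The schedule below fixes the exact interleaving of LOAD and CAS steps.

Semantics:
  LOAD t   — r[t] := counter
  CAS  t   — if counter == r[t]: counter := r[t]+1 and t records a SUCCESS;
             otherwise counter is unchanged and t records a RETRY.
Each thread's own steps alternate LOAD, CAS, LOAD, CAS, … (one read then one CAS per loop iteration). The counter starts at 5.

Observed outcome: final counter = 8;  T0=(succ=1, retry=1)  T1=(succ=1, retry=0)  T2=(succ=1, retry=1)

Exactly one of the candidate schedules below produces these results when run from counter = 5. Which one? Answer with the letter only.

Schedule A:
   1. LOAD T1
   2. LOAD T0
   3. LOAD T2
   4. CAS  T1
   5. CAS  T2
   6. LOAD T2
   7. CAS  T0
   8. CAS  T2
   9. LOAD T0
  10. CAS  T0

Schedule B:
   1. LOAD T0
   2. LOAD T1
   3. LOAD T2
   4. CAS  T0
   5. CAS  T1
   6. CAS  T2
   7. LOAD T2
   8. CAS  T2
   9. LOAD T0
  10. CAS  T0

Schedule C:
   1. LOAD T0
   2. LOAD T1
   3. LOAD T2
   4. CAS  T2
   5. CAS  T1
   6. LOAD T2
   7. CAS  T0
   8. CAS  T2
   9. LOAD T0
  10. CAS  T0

A

Run A:
[1] T1.load  rd  (counter 5, T1.r 5)
[2] T0.load  rd  (counter 5, T0.r 5)
[3] T2.load  rd  (counter 5, T2.r 5)
[4] T1.cas  hit  (counter 6, T1.r 5)
[5] T2.cas  miss  (counter 6, T2.r 5)
[6] T2.load  rd  (counter 6, T2.r 6)
[7] T0.cas  miss  (counter 6, T0.r 5)
[8] T2.cas  hit  (counter 7, T2.r 6)
[9] T0.load  rd  (counter 7, T0.r 7)
[10] T0.cas  hit  (counter 8, T0.r 7)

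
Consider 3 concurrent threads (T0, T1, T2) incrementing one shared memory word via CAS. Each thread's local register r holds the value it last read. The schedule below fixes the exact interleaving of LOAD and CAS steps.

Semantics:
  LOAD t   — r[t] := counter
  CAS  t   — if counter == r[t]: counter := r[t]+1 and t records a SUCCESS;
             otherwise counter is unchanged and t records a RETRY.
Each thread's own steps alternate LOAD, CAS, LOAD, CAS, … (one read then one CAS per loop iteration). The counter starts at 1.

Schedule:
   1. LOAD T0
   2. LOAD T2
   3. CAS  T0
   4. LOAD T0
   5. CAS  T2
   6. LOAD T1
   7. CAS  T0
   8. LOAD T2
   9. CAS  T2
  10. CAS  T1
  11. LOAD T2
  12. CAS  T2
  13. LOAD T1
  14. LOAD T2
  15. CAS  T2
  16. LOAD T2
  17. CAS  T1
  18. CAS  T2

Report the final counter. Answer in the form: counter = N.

counter = 7

#1 T0 reads 1
#2 T2 reads 1
#3 T0 CAS(1→2) writes; counter now 2
#4 T0 reads 2
#5 T2 CAS(1→2) fails; counter now 2
#6 T1 reads 2
#7 T0 CAS(2→3) writes; counter now 3
#8 T2 reads 3
#9 T2 CAS(3→4) writes; counter now 4
#10 T1 CAS(2→3) fails; counter now 4
#11 T2 reads 4
#12 T2 CAS(4→5) writes; counter now 5
#13 T1 reads 5
#14 T2 reads 5
#15 T2 CAS(5→6) writes; counter now 6
#16 T2 reads 6
#17 T1 CAS(5→6) fails; counter now 6
#18 T2 CAS(6→7) writes; counter now 7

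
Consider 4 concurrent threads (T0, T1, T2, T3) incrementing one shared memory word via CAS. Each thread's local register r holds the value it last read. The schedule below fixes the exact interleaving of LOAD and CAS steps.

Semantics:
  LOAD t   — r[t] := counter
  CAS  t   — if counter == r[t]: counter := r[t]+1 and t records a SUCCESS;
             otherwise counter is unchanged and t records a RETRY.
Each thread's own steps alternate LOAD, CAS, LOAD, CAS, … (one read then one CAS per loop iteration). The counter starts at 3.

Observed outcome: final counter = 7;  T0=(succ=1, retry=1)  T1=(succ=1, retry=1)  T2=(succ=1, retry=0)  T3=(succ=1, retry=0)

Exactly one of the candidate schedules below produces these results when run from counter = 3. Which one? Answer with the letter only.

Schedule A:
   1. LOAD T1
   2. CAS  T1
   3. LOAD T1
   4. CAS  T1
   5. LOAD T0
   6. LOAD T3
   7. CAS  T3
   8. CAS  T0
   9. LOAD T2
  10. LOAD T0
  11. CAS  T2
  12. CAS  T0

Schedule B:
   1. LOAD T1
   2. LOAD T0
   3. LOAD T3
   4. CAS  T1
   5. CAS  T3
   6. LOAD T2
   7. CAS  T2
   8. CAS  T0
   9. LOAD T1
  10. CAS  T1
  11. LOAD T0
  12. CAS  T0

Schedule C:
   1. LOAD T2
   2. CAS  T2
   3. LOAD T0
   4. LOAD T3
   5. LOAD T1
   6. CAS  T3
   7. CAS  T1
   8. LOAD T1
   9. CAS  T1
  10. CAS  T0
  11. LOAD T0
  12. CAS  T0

C

Tracing schedule C:
1. LOAD T2 → mem=3 r[T2]=3 [LOAD]
2. CAS T2 → mem=4 r[T2]=3 [OK]
3. LOAD T0 → mem=4 r[T0]=4 [LOAD]
4. LOAD T3 → mem=4 r[T3]=4 [LOAD]
5. LOAD T1 → mem=4 r[T1]=4 [LOAD]
6. CAS T3 → mem=5 r[T3]=4 [OK]
7. CAS T1 → mem=5 r[T1]=4 [RETRY]
8. LOAD T1 → mem=5 r[T1]=5 [LOAD]
9. CAS T1 → mem=6 r[T1]=5 [OK]
10. CAS T0 → mem=6 r[T0]=4 [RETRY]
11. LOAD T0 → mem=6 r[T0]=6 [LOAD]
12. CAS T0 → mem=7 r[T0]=6 [OK]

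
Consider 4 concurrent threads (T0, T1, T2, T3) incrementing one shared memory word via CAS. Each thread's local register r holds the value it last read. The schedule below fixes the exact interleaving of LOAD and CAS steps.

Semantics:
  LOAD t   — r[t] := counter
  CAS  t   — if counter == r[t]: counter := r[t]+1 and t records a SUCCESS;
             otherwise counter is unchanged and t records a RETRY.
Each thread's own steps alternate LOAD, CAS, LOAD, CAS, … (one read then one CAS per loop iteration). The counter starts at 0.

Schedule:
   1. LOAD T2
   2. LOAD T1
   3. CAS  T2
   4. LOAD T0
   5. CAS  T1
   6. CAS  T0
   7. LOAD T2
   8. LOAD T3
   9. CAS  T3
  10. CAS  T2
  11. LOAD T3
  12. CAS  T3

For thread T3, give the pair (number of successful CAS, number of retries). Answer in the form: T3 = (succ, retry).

[1] T2.load  rd  (counter 0, T2.r 0)
[2] T1.load  rd  (counter 0, T1.r 0)
[3] T2.cas  hit  (counter 1, T2.r 0)
[4] T0.load  rd  (counter 1, T0.r 1)
[5] T1.cas  miss  (counter 1, T1.r 0)
[6] T0.cas  hit  (counter 2, T0.r 1)
[7] T2.load  rd  (counter 2, T2.r 2)
[8] T3.load  rd  (counter 2, T3.r 2)
[9] T3.cas  hit  (counter 3, T3.r 2)
[10] T2.cas  miss  (counter 3, T2.r 2)
[11] T3.load  rd  (counter 3, T3.r 3)
[12] T3.cas  hit  (counter 4, T3.r 3)

T3 = (2, 0)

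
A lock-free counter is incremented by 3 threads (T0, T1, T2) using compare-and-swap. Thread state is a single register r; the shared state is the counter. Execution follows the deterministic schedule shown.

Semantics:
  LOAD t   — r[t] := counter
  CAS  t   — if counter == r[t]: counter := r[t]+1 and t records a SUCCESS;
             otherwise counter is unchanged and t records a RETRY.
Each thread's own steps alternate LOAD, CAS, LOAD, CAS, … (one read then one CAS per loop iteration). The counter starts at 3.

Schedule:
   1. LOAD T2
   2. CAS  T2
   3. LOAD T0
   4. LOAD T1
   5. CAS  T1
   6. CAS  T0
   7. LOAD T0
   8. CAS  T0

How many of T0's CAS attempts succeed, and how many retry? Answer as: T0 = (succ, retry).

#1 T2 reads 3
#2 T2 CAS(3→4) writes; counter now 4
#3 T0 reads 4
#4 T1 reads 4
#5 T1 CAS(4→5) writes; counter now 5
#6 T0 CAS(4→5) fails; counter now 5
#7 T0 reads 5
#8 T0 CAS(5→6) writes; counter now 6

T0 = (1, 1)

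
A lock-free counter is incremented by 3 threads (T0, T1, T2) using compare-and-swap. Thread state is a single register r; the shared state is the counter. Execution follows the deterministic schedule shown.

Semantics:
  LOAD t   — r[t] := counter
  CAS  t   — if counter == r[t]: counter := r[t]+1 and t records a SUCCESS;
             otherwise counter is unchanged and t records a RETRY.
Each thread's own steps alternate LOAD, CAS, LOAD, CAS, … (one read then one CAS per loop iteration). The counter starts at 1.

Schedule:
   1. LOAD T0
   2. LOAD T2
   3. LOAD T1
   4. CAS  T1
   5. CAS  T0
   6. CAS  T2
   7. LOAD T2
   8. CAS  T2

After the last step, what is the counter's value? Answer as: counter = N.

counter = 3

#1 T0 reads 1
#2 T2 reads 1
#3 T1 reads 1
#4 T1 CAS(1→2) writes; counter now 2
#5 T0 CAS(1→2) fails; counter now 2
#6 T2 CAS(1→2) fails; counter now 2
#7 T2 reads 2
#8 T2 CAS(2→3) writes; counter now 3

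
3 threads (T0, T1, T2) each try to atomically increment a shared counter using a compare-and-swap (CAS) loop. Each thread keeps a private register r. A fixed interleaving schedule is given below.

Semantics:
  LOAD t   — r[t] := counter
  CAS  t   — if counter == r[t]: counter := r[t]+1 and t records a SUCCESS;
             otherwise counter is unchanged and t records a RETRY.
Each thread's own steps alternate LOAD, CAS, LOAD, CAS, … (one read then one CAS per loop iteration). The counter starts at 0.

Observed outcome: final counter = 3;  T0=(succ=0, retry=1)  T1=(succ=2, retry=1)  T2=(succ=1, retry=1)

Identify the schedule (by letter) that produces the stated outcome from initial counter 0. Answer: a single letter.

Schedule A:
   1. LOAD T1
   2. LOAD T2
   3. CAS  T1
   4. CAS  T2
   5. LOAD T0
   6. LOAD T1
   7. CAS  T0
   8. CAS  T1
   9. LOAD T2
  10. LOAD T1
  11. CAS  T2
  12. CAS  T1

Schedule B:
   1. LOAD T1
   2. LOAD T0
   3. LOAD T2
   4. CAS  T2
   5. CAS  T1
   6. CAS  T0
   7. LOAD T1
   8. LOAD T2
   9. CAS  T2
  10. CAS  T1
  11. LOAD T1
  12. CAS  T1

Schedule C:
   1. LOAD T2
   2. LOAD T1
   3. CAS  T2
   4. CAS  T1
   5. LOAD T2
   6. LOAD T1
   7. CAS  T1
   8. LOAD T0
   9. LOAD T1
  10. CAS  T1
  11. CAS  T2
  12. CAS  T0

C

Simulating candidate C:
   1) LOAD T2:  M=0  r_T2=0
   2) LOAD T1:  M=0  r_T1=0
   3) CAS  T2:  M=1  r_T2=0 ✓
   4) CAS  T1:  M=1  r_T1=0 ✗
   5) LOAD T2:  M=1  r_T2=1
   6) LOAD T1:  M=1  r_T1=1
   7) CAS  T1:  M=2  r_T1=1 ✓
   8) LOAD T0:  M=2  r_T0=2
   9) LOAD T1:  M=2  r_T1=2
  10) CAS  T1:  M=3  r_T1=2 ✓
  11) CAS  T2:  M=3  r_T2=1 ✗
  12) CAS  T0:  M=3  r_T0=2 ✗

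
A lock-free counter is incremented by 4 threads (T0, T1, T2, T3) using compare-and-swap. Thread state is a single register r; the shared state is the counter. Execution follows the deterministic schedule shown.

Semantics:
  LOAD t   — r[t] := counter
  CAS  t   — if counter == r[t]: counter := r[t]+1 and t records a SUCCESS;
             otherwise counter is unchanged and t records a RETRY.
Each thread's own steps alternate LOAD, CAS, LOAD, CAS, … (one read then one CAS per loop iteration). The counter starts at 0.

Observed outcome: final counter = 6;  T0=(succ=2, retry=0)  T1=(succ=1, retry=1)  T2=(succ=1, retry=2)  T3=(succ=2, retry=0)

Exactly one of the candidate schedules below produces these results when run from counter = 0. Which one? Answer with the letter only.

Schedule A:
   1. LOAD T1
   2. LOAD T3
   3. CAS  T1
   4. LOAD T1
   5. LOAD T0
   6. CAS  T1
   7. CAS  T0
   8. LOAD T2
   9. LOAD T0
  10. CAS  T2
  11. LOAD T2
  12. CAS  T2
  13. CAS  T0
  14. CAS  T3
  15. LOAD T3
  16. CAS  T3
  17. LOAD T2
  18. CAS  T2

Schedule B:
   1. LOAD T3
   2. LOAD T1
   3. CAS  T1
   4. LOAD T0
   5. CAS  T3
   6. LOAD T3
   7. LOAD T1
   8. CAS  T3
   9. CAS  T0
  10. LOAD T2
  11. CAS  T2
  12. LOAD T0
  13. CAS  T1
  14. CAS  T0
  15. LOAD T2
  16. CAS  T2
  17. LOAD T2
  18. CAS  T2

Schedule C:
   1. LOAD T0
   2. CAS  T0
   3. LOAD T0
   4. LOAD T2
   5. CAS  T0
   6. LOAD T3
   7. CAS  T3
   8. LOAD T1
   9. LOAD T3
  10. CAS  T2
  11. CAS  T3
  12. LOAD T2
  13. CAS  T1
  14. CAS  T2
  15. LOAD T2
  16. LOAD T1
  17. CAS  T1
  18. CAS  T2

Run C:
1. LOAD T0 → mem=0 r[T0]=0 [LOAD]
2. CAS T0 → mem=1 r[T0]=0 [OK]
3. LOAD T0 → mem=1 r[T0]=1 [LOAD]
4. LOAD T2 → mem=1 r[T2]=1 [LOAD]
5. CAS T0 → mem=2 r[T0]=1 [OK]
6. LOAD T3 → mem=2 r[T3]=2 [LOAD]
7. CAS T3 → mem=3 r[T3]=2 [OK]
8. LOAD T1 → mem=3 r[T1]=3 [LOAD]
9. LOAD T3 → mem=3 r[T3]=3 [LOAD]
10. CAS T2 → mem=3 r[T2]=1 [RETRY]
11. CAS T3 → mem=4 r[T3]=3 [OK]
12. LOAD T2 → mem=4 r[T2]=4 [LOAD]
13. CAS T1 → mem=4 r[T1]=3 [RETRY]
14. CAS T2 → mem=5 r[T2]=4 [OK]
15. LOAD T2 → mem=5 r[T2]=5 [LOAD]
16. LOAD T1 → mem=5 r[T1]=5 [LOAD]
17. CAS T1 → mem=6 r[T1]=5 [OK]
18. CAS T2 → mem=6 r[T2]=5 [RETRY]

C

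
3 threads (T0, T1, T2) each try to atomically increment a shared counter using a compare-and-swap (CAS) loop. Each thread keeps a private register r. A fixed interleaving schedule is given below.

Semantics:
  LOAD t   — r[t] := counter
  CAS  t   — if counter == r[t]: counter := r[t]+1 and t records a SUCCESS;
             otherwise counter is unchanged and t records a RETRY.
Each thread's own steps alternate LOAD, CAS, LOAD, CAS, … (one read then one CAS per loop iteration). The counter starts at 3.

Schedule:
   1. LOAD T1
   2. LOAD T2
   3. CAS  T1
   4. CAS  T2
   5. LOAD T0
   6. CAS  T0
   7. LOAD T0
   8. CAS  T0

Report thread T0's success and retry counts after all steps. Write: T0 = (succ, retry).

T0 = (2, 0)

#1 T1 reads 3
#2 T2 reads 3
#3 T1 CAS(3→4) writes; counter now 4
#4 T2 CAS(3→4) fails; counter now 4
#5 T0 reads 4
#6 T0 CAS(4→5) writes; counter now 5
#7 T0 reads 5
#8 T0 CAS(5→6) writes; counter now 6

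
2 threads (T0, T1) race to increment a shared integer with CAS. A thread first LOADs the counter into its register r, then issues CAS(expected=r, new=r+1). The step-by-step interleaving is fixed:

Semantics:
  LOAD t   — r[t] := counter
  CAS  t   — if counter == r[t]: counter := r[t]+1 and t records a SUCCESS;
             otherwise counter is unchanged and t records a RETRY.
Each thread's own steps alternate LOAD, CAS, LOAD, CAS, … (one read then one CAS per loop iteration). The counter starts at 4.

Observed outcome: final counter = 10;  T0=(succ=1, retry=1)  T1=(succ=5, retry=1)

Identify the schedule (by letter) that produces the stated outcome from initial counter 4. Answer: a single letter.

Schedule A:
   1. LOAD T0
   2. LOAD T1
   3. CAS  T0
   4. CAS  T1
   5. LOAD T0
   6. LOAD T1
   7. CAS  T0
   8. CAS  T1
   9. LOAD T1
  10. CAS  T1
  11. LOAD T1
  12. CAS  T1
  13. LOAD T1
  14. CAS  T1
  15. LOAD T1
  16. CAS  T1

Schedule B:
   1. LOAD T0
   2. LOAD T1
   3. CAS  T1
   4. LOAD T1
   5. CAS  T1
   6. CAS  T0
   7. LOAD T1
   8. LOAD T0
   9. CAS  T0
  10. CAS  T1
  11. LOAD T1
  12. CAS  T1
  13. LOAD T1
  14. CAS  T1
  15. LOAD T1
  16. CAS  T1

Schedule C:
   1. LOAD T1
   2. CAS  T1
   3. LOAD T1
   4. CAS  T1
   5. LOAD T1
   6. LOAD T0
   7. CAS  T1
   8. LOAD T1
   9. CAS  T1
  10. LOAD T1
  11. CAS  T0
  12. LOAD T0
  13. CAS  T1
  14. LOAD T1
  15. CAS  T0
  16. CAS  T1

B

Run B:
step 1: T0 LOAD ⇒ load; ctr=4 reg=4
step 2: T1 LOAD ⇒ load; ctr=4 reg=4
step 3: T1 CAS ⇒ ok; ctr=5 reg=4
step 4: T1 LOAD ⇒ load; ctr=5 reg=5
step 5: T1 CAS ⇒ ok; ctr=6 reg=5
step 6: T0 CAS ⇒ retry; ctr=6 reg=4
step 7: T1 LOAD ⇒ load; ctr=6 reg=6
step 8: T0 LOAD ⇒ load; ctr=6 reg=6
step 9: T0 CAS ⇒ ok; ctr=7 reg=6
step 10: T1 CAS ⇒ retry; ctr=7 reg=6
step 11: T1 LOAD ⇒ load; ctr=7 reg=7
step 12: T1 CAS ⇒ ok; ctr=8 reg=7
step 13: T1 LOAD ⇒ load; ctr=8 reg=8
step 14: T1 CAS ⇒ ok; ctr=9 reg=8
step 15: T1 LOAD ⇒ load; ctr=9 reg=9
step 16: T1 CAS ⇒ ok; ctr=10 reg=9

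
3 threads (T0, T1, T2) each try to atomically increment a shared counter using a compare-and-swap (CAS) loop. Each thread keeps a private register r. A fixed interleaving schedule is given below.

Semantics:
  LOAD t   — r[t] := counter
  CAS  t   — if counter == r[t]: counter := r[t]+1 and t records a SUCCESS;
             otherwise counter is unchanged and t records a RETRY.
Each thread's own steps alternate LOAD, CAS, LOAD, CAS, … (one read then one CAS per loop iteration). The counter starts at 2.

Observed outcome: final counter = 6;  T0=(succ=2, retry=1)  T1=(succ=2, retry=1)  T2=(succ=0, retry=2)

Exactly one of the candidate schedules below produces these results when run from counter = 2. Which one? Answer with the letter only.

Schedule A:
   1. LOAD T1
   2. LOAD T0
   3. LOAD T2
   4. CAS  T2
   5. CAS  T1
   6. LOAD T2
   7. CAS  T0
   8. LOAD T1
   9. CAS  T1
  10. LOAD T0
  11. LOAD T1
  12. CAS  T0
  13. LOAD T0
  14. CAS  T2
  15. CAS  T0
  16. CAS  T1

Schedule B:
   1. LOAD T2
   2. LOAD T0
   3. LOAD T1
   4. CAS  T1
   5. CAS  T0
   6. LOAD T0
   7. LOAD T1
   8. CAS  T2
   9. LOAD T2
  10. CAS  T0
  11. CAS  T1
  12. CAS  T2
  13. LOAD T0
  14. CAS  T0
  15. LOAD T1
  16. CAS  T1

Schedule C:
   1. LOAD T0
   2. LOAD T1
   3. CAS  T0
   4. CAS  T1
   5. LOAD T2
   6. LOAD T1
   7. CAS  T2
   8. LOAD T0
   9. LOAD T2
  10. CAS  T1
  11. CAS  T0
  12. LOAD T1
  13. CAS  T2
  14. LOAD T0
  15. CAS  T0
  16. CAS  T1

B

Run B:
#1 T2 reads 2
#2 T0 reads 2
#3 T1 reads 2
#4 T1 CAS(2→3) writes; counter now 3
#5 T0 CAS(2→3) fails; counter now 3
#6 T0 reads 3
#7 T1 reads 3
#8 T2 CAS(2→3) fails; counter now 3
#9 T2 reads 3
#10 T0 CAS(3→4) writes; counter now 4
#11 T1 CAS(3→4) fails; counter now 4
#12 T2 CAS(3→4) fails; counter now 4
#13 T0 reads 4
#14 T0 CAS(4→5) writes; counter now 5
#15 T1 reads 5
#16 T1 CAS(5→6) writes; counter now 6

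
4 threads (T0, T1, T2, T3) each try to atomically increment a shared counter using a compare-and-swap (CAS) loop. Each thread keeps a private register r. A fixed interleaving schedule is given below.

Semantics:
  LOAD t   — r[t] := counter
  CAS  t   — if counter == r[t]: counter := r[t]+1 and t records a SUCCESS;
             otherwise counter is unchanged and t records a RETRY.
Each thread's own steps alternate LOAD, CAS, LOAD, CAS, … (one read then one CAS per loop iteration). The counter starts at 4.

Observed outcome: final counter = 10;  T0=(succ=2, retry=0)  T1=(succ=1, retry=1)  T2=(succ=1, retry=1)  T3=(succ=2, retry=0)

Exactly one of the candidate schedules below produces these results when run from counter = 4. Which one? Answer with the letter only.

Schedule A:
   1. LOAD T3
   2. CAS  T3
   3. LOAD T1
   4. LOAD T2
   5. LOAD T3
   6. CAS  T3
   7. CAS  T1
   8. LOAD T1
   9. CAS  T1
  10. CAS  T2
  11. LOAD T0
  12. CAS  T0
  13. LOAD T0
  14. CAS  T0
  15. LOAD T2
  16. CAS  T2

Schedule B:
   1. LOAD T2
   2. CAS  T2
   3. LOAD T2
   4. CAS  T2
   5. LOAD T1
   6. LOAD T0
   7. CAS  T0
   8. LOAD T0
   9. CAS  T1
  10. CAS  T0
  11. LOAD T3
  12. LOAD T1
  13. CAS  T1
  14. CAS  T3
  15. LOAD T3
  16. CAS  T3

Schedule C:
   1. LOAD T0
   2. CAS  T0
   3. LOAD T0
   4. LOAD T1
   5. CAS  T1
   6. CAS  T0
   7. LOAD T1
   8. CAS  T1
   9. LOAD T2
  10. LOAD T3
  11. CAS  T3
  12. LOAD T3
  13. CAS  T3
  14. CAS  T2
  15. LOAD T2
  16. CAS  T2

Simulating candidate A:
T3 LOAD — after: cnt=4, r=4 — load
T3 CAS — after: cnt=5, r=4 — ok
T1 LOAD — after: cnt=5, r=5 — load
T2 LOAD — after: cnt=5, r=5 — load
T3 LOAD — after: cnt=5, r=5 — load
T3 CAS — after: cnt=6, r=5 — ok
T1 CAS — after: cnt=6, r=5 — retry
T1 LOAD — after: cnt=6, r=6 — load
T1 CAS — after: cnt=7, r=6 — ok
T2 CAS — after: cnt=7, r=5 — retry
T0 LOAD — after: cnt=7, r=7 — load
T0 CAS — after: cnt=8, r=7 — ok
T0 LOAD — after: cnt=8, r=8 — load
T0 CAS — after: cnt=9, r=8 — ok
T2 LOAD — after: cnt=9, r=9 — load
T2 CAS — after: cnt=10, r=9 — ok

A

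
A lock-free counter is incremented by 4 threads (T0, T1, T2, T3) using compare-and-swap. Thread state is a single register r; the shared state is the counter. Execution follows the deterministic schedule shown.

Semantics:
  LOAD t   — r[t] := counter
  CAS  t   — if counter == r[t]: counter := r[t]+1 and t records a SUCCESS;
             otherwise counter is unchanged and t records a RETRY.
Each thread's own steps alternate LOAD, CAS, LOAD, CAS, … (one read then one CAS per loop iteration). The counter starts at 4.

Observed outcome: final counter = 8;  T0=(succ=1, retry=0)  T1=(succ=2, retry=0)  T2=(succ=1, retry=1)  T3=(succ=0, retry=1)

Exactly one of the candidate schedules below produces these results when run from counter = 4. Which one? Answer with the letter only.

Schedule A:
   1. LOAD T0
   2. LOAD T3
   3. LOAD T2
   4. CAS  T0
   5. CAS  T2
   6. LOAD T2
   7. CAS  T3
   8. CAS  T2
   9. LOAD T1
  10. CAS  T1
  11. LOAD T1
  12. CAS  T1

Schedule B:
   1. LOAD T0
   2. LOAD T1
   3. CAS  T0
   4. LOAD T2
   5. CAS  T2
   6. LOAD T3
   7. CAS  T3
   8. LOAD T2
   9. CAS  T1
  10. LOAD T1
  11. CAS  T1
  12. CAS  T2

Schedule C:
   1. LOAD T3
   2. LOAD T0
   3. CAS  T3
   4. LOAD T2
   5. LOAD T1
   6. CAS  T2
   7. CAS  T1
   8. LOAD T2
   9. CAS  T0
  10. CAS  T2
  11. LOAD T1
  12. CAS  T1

Tracing schedule A:
   1) LOAD T0:  M=4  r_T0=4
   2) LOAD T3:  M=4  r_T3=4
   3) LOAD T2:  M=4  r_T2=4
   4) CAS  T0:  M=5  r_T0=4 ✓
   5) CAS  T2:  M=5  r_T2=4 ✗
   6) LOAD T2:  M=5  r_T2=5
   7) CAS  T3:  M=5  r_T3=4 ✗
   8) CAS  T2:  M=6  r_T2=5 ✓
   9) LOAD T1:  M=6  r_T1=6
  10) CAS  T1:  M=7  r_T1=6 ✓
  11) LOAD T1:  M=7  r_T1=7
  12) CAS  T1:  M=8  r_T1=7 ✓

A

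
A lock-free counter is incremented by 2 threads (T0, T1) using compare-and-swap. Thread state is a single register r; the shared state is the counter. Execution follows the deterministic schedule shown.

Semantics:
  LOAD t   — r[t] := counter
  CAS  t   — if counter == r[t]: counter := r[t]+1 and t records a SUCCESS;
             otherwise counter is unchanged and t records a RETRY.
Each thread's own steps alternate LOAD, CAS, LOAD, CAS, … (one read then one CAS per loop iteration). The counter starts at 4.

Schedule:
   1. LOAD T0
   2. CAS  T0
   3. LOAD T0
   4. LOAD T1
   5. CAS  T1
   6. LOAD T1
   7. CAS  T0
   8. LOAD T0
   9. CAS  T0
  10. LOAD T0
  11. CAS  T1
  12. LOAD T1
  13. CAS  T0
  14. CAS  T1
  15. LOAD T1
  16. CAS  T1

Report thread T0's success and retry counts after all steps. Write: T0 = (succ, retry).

T0 = (3, 1)

T0 LOAD — after: cnt=4, r=4 — load
T0 CAS — after: cnt=5, r=4 — ok
T0 LOAD — after: cnt=5, r=5 — load
T1 LOAD — after: cnt=5, r=5 — load
T1 CAS — after: cnt=6, r=5 — ok
T1 LOAD — after: cnt=6, r=6 — load
T0 CAS — after: cnt=6, r=5 — retry
T0 LOAD — after: cnt=6, r=6 — load
T0 CAS — after: cnt=7, r=6 — ok
T0 LOAD — after: cnt=7, r=7 — load
T1 CAS — after: cnt=7, r=6 — retry
T1 LOAD — after: cnt=7, r=7 — load
T0 CAS — after: cnt=8, r=7 — ok
T1 CAS — after: cnt=8, r=7 — retry
T1 LOAD — after: cnt=8, r=8 — load
T1 CAS — after: cnt=9, r=8 — ok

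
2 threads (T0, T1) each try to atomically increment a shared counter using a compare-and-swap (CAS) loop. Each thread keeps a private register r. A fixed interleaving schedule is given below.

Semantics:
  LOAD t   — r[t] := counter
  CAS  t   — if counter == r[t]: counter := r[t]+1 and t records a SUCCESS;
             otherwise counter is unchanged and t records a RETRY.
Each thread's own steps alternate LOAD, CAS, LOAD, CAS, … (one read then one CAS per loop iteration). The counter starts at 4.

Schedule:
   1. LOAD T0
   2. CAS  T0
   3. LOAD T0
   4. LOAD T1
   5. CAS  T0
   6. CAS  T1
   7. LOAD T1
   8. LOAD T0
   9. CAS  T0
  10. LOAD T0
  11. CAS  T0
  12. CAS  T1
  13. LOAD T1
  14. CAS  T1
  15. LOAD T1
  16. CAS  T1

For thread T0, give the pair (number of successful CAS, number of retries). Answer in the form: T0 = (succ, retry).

T0 = (4, 0)

#1 T0 reads 4
#2 T0 CAS(4→5) writes; counter now 5
#3 T0 reads 5
#4 T1 reads 5
#5 T0 CAS(5→6) writes; counter now 6
#6 T1 CAS(5→6) fails; counter now 6
#7 T1 reads 6
#8 T0 reads 6
#9 T0 CAS(6→7) writes; counter now 7
#10 T0 reads 7
#11 T0 CAS(7→8) writes; counter now 8
#12 T1 CAS(6→7) fails; counter now 8
#13 T1 reads 8
#14 T1 CAS(8→9) writes; counter now 9
#15 T1 reads 9
#16 T1 CAS(9→10) writes; counter now 10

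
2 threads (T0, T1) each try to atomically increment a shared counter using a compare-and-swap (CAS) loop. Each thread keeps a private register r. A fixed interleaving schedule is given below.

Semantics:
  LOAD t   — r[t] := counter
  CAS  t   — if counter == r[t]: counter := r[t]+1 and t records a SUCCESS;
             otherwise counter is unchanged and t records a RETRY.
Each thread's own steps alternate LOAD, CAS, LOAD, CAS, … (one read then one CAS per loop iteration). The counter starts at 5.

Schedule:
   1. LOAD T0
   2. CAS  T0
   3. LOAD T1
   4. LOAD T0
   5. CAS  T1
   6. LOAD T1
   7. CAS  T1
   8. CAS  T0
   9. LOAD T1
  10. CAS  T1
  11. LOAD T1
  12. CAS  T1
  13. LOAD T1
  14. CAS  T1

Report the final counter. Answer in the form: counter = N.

1. LOAD T0 → mem=5 r[T0]=5 [LOAD]
2. CAS T0 → mem=6 r[T0]=5 [OK]
3. LOAD T1 → mem=6 r[T1]=6 [LOAD]
4. LOAD T0 → mem=6 r[T0]=6 [LOAD]
5. CAS T1 → mem=7 r[T1]=6 [OK]
6. LOAD T1 → mem=7 r[T1]=7 [LOAD]
7. CAS T1 → mem=8 r[T1]=7 [OK]
8. CAS T0 → mem=8 r[T0]=6 [RETRY]
9. LOAD T1 → mem=8 r[T1]=8 [LOAD]
10. CAS T1 → mem=9 r[T1]=8 [OK]
11. LOAD T1 → mem=9 r[T1]=9 [LOAD]
12. CAS T1 → mem=10 r[T1]=9 [OK]
13. LOAD T1 → mem=10 r[T1]=10 [LOAD]
14. CAS T1 → mem=11 r[T1]=10 [OK]

counter = 11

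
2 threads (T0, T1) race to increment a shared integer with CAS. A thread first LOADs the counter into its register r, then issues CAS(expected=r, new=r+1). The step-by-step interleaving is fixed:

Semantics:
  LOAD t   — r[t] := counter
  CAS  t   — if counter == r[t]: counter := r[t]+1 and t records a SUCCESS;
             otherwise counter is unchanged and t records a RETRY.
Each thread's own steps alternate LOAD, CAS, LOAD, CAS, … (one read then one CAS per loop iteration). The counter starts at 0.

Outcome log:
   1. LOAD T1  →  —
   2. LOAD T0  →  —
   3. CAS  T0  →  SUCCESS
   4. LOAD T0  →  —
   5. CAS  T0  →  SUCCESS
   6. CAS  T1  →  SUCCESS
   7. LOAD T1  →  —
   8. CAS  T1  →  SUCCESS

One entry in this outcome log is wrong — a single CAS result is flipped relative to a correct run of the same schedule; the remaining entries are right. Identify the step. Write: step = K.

Re-executing:
[1] T1.load  rd  (counter 0, T1.r 0)
[2] T0.load  rd  (counter 0, T0.r 0)
[3] T0.cas  hit  (counter 1, T0.r 0)
[4] T0.load  rd  (counter 1, T0.r 1)
[5] T0.cas  hit  (counter 2, T0.r 1)
[6] T1.cas  miss  (counter 2, T1.r 0)
[7] T1.load  rd  (counter 2, T1.r 2)
[8] T1.cas  hit  (counter 3, T1.r 2)
Log disagrees first at step 6.

step = 6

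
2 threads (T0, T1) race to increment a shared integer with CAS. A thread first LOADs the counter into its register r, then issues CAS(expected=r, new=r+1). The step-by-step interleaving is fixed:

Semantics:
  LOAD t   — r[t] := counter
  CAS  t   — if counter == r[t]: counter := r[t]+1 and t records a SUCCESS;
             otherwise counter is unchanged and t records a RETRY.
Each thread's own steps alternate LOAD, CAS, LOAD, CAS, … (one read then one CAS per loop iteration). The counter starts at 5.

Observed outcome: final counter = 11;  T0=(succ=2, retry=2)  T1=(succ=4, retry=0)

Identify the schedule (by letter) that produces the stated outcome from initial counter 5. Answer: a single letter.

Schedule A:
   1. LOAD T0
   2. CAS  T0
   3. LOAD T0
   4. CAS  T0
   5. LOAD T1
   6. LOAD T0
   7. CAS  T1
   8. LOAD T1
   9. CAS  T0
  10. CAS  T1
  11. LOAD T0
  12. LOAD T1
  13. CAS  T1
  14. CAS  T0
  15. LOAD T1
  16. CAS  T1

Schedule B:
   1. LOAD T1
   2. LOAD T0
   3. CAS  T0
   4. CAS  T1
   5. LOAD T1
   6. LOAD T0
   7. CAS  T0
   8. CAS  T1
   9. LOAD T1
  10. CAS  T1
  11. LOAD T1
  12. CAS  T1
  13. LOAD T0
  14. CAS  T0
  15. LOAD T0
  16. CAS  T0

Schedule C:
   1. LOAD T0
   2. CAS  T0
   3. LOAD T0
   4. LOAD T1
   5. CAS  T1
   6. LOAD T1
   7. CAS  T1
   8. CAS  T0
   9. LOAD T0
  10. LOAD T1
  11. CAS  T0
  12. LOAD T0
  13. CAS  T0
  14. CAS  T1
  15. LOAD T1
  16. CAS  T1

Simulating candidate A:
T0 LOAD — after: cnt=5, r=5 — load
T0 CAS — after: cnt=6, r=5 — ok
T0 LOAD — after: cnt=6, r=6 — load
T0 CAS — after: cnt=7, r=6 — ok
T1 LOAD — after: cnt=7, r=7 — load
T0 LOAD — after: cnt=7, r=7 — load
T1 CAS — after: cnt=8, r=7 — ok
T1 LOAD — after: cnt=8, r=8 — load
T0 CAS — after: cnt=8, r=7 — retry
T1 CAS — after: cnt=9, r=8 — ok
T0 LOAD — after: cnt=9, r=9 — load
T1 LOAD — after: cnt=9, r=9 — load
T1 CAS — after: cnt=10, r=9 — ok
T0 CAS — after: cnt=10, r=9 — retry
T1 LOAD — after: cnt=10, r=10 — load
T1 CAS — after: cnt=11, r=10 — ok

A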